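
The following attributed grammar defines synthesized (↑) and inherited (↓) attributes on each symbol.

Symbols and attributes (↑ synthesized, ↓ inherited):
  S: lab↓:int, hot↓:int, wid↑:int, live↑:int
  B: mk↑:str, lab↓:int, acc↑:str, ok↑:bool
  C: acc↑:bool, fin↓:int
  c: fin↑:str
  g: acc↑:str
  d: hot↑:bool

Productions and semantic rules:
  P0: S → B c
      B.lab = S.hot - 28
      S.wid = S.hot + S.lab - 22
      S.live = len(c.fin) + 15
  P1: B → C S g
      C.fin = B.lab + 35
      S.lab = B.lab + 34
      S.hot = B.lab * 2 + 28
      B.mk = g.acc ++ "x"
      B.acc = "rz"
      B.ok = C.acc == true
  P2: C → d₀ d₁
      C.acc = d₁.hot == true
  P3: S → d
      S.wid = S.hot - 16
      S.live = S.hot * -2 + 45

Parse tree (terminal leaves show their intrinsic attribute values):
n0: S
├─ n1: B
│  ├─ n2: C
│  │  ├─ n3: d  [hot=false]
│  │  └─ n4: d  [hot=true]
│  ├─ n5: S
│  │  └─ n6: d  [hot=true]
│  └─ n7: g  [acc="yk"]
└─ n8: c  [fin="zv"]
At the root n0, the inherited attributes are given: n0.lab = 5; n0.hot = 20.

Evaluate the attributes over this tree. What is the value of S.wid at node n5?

-4

1. n0.lab = 5  [given at root]
2. n0.hot = 20  [given at root]
3. n1.lab = -8  [S.hot - 28]
4. n2.fin = 27  [B.lab + 35]
5. n3.hot = false  [terminal]
6. n4.hot = true  [terminal]
7. n2.acc = true  [d₁.hot == true]
8. n5.lab = 26  [B.lab + 34]
9. n5.hot = 12  [B.lab * 2 + 28]
10. n6.hot = true  [terminal]
11. n5.wid = -4  [S.hot - 16]
12. n5.live = 21  [S.hot * -2 + 45]
13. n7.acc = "yk"  [terminal]
14. n1.mk = "ykx"  [g.acc ++ "x"]
15. n1.acc = "rz"  ["rz"]
16. n1.ok = true  [C.acc == true]
17. n8.fin = "zv"  [terminal]
18. n0.wid = 3  [S.hot + S.lab - 22]
19. n0.live = 17  [len(c.fin) + 15]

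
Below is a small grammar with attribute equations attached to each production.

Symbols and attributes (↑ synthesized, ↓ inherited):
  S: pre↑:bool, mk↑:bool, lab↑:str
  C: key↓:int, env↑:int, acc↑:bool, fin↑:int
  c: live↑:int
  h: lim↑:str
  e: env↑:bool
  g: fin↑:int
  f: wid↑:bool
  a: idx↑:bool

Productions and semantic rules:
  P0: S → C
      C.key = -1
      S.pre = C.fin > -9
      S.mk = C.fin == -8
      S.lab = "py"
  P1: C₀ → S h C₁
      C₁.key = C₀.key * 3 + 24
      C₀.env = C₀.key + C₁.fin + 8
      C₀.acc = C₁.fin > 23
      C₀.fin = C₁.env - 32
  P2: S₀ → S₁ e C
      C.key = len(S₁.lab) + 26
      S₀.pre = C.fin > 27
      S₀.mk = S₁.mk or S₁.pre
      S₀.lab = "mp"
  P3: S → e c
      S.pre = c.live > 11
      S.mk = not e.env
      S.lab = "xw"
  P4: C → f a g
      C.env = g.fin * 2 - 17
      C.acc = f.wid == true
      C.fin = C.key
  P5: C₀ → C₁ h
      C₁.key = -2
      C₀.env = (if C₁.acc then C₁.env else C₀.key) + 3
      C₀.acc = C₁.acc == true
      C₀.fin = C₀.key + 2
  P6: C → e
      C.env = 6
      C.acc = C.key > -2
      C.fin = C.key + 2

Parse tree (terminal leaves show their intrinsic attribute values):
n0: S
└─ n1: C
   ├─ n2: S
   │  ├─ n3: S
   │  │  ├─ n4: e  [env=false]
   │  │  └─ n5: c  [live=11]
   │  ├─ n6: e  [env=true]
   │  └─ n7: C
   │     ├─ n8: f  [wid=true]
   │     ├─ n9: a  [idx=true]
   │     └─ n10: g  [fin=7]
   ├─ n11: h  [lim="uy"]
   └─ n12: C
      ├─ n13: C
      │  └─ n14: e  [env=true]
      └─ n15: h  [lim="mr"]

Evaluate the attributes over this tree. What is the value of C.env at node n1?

1. n1.key = -1  [-1]
2. n4.env = false  [terminal]
3. n5.live = 11  [terminal]
4. n3.pre = false  [c.live > 11]
5. n3.mk = true  [not e.env]
6. n3.lab = "xw"  ["xw"]
7. n6.env = true  [terminal]
8. n7.key = 28  [len(S₁.lab) + 26]
9. n8.wid = true  [terminal]
10. n9.idx = true  [terminal]
11. n10.fin = 7  [terminal]
12. n7.env = -3  [g.fin * 2 - 17]
13. n7.acc = true  [f.wid == true]
14. n7.fin = 28  [C.key]
15. n2.pre = true  [C.fin > 27]
16. n2.mk = true  [S₁.mk or S₁.pre]
17. n2.lab = "mp"  ["mp"]
18. n11.lim = "uy"  [terminal]
19. n12.key = 21  [C₀.key * 3 + 24]
20. n13.key = -2  [-2]
21. n14.env = true  [terminal]
22. n13.env = 6  [6]
23. n13.acc = false  [C.key > -2]
24. n13.fin = 0  [C.key + 2]
25. n15.lim = "mr"  [terminal]
26. n12.env = 24  [(if C₁.acc then C₁.env else C₀.key) + 3]
27. n12.acc = false  [C₁.acc == true]
28. n12.fin = 23  [C₀.key + 2]
29. n1.env = 30  [C₀.key + C₁.fin + 8]
30. n1.acc = false  [C₁.fin > 23]
31. n1.fin = -8  [C₁.env - 32]
32. n0.pre = true  [C.fin > -9]
33. n0.mk = true  [C.fin == -8]
34. n0.lab = "py"  ["py"]

30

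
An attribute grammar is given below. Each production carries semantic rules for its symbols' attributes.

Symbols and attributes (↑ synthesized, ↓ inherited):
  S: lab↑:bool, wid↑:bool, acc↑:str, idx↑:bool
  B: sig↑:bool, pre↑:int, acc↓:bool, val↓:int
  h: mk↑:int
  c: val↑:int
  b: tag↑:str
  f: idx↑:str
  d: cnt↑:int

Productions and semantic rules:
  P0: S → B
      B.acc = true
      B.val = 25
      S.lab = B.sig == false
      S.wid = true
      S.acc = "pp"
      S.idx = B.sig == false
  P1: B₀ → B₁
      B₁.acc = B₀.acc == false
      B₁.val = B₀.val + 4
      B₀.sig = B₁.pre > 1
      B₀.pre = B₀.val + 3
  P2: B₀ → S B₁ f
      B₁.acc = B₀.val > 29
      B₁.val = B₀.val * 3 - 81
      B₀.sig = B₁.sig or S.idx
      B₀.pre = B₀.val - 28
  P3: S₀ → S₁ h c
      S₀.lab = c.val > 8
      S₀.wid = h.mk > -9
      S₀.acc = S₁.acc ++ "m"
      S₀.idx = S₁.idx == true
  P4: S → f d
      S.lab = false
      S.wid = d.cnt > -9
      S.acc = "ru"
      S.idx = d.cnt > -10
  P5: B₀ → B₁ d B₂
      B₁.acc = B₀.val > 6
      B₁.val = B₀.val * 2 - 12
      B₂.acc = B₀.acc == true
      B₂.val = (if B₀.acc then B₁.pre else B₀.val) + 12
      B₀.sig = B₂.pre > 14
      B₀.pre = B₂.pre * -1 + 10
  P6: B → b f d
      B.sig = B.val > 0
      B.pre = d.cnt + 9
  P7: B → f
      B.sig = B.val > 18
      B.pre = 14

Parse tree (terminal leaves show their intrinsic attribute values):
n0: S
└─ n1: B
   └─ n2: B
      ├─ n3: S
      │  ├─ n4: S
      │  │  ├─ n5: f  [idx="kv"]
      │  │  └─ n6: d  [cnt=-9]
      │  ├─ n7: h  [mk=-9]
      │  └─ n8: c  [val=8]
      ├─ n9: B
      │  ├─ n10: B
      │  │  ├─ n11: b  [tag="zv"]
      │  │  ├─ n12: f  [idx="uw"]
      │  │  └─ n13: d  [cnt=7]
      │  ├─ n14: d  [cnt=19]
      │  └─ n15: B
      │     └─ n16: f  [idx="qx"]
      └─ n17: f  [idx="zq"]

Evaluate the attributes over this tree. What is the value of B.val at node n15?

18

1. n1.acc = true  [true]
2. n1.val = 25  [25]
3. n2.acc = false  [B₀.acc == false]
4. n2.val = 29  [B₀.val + 4]
5. n5.idx = "kv"  [terminal]
6. n6.cnt = -9  [terminal]
7. n4.lab = false  [false]
8. n4.wid = false  [d.cnt > -9]
9. n4.acc = "ru"  ["ru"]
10. n4.idx = true  [d.cnt > -10]
11. n7.mk = -9  [terminal]
12. n8.val = 8  [terminal]
13. n3.lab = false  [c.val > 8]
14. n3.wid = false  [h.mk > -9]
15. n3.acc = "rum"  [S₁.acc ++ "m"]
16. n3.idx = true  [S₁.idx == true]
17. n9.acc = false  [B₀.val > 29]
18. n9.val = 6  [B₀.val * 3 - 81]
19. n10.acc = false  [B₀.val > 6]
20. n10.val = 0  [B₀.val * 2 - 12]
21. n11.tag = "zv"  [terminal]
22. n12.idx = "uw"  [terminal]
23. n13.cnt = 7  [terminal]
24. n10.sig = false  [B.val > 0]
25. n10.pre = 16  [d.cnt + 9]
26. n14.cnt = 19  [terminal]
27. n15.acc = false  [B₀.acc == true]
28. n15.val = 18  [(if B₀.acc then B₁.pre else B₀.val) + 12]
29. n16.idx = "qx"  [terminal]
30. n15.sig = false  [B.val > 18]
31. n15.pre = 14  [14]
32. n9.sig = false  [B₂.pre > 14]
33. n9.pre = -4  [B₂.pre * -1 + 10]
34. n17.idx = "zq"  [terminal]
35. n2.sig = true  [B₁.sig or S.idx]
36. n2.pre = 1  [B₀.val - 28]
37. n1.sig = false  [B₁.pre > 1]
38. n1.pre = 28  [B₀.val + 3]
39. n0.lab = true  [B.sig == false]
40. n0.wid = true  [true]
41. n0.acc = "pp"  ["pp"]
42. n0.idx = true  [B.sig == false]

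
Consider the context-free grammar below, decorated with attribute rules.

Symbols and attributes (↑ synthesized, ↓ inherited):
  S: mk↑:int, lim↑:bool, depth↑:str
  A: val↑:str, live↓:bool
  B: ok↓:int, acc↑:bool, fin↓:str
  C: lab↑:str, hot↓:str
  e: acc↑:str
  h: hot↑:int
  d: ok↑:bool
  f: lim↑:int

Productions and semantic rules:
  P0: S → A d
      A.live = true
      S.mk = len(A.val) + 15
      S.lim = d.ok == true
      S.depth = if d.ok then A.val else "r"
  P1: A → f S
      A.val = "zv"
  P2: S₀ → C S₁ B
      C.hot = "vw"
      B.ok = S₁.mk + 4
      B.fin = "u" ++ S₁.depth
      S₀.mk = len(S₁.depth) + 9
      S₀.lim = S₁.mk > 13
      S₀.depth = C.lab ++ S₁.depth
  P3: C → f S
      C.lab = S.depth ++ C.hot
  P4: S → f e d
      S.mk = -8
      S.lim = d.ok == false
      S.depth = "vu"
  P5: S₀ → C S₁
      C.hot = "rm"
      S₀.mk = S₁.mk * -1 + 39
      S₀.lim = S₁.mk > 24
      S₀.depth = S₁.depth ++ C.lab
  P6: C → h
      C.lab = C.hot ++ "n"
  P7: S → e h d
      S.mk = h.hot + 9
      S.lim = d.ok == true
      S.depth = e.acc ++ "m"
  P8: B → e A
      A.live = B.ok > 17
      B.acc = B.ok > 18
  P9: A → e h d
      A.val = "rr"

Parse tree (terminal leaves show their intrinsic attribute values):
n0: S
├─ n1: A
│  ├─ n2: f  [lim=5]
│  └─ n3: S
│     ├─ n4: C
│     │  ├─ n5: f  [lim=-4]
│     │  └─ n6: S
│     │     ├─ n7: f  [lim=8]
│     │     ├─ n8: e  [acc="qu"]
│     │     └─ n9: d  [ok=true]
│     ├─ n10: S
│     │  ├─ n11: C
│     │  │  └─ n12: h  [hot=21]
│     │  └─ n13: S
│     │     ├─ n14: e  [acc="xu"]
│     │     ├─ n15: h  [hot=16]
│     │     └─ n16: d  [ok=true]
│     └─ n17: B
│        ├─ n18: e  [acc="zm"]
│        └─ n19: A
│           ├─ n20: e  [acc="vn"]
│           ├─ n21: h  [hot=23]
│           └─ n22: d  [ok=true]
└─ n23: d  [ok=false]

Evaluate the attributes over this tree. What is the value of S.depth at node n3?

1. n1.live = true  [true]
2. n2.lim = 5  [terminal]
3. n4.hot = "vw"  ["vw"]
4. n5.lim = -4  [terminal]
5. n7.lim = 8  [terminal]
6. n8.acc = "qu"  [terminal]
7. n9.ok = true  [terminal]
8. n6.mk = -8  [-8]
9. n6.lim = false  [d.ok == false]
10. n6.depth = "vu"  ["vu"]
11. n4.lab = "vuvw"  [S.depth ++ C.hot]
12. n11.hot = "rm"  ["rm"]
13. n12.hot = 21  [terminal]
14. n11.lab = "rmn"  [C.hot ++ "n"]
15. n14.acc = "xu"  [terminal]
16. n15.hot = 16  [terminal]
17. n16.ok = true  [terminal]
18. n13.mk = 25  [h.hot + 9]
19. n13.lim = true  [d.ok == true]
20. n13.depth = "xum"  [e.acc ++ "m"]
21. n10.mk = 14  [S₁.mk * -1 + 39]
22. n10.lim = true  [S₁.mk > 24]
23. n10.depth = "xumrmn"  [S₁.depth ++ C.lab]
24. n17.ok = 18  [S₁.mk + 4]
25. n17.fin = "uxumrmn"  ["u" ++ S₁.depth]
26. n18.acc = "zm"  [terminal]
27. n19.live = true  [B.ok > 17]
28. n20.acc = "vn"  [terminal]
29. n21.hot = 23  [terminal]
30. n22.ok = true  [terminal]
31. n19.val = "rr"  ["rr"]
32. n17.acc = false  [B.ok > 18]
33. n3.mk = 15  [len(S₁.depth) + 9]
34. n3.lim = true  [S₁.mk > 13]
35. n3.depth = "vuvwxumrmn"  [C.lab ++ S₁.depth]
36. n1.val = "zv"  ["zv"]
37. n23.ok = false  [terminal]
38. n0.mk = 17  [len(A.val) + 15]
39. n0.lim = false  [d.ok == true]
40. n0.depth = "r"  [if d.ok then A.val else "r"]

"vuvwxumrmn"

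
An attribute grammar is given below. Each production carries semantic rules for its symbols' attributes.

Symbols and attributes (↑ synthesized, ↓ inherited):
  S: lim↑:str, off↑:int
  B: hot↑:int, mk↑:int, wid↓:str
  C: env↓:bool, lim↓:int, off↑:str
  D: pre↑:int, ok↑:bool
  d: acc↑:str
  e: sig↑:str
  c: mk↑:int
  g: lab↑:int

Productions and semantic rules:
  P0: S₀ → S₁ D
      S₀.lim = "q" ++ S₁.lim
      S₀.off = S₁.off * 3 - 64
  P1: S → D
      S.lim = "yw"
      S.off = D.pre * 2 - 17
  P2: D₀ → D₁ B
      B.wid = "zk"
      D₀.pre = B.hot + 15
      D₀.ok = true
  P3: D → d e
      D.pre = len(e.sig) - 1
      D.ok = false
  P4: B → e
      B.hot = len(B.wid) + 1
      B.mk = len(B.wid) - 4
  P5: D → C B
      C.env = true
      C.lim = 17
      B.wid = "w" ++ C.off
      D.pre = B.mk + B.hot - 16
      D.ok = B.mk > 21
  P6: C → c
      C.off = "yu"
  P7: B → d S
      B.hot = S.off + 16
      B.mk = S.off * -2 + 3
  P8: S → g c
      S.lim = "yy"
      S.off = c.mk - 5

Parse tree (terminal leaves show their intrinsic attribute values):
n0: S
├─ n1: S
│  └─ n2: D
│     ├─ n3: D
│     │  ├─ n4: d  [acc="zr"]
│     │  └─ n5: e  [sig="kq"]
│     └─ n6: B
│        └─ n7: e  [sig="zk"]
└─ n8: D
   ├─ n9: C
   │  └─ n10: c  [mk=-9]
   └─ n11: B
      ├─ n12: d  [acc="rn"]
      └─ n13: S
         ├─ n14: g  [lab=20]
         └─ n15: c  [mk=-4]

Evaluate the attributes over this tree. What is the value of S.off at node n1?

1. n4.acc = "zr"  [terminal]
2. n5.sig = "kq"  [terminal]
3. n3.pre = 1  [len(e.sig) - 1]
4. n3.ok = false  [false]
5. n6.wid = "zk"  ["zk"]
6. n7.sig = "zk"  [terminal]
7. n6.hot = 3  [len(B.wid) + 1]
8. n6.mk = -2  [len(B.wid) - 4]
9. n2.pre = 18  [B.hot + 15]
10. n2.ok = true  [true]
11. n1.lim = "yw"  ["yw"]
12. n1.off = 19  [D.pre * 2 - 17]
13. n9.env = true  [true]
14. n9.lim = 17  [17]
15. n10.mk = -9  [terminal]
16. n9.off = "yu"  ["yu"]
17. n11.wid = "wyu"  ["w" ++ C.off]
18. n12.acc = "rn"  [terminal]
19. n14.lab = 20  [terminal]
20. n15.mk = -4  [terminal]
21. n13.lim = "yy"  ["yy"]
22. n13.off = -9  [c.mk - 5]
23. n11.hot = 7  [S.off + 16]
24. n11.mk = 21  [S.off * -2 + 3]
25. n8.pre = 12  [B.mk + B.hot - 16]
26. n8.ok = false  [B.mk > 21]
27. n0.lim = "qyw"  ["q" ++ S₁.lim]
28. n0.off = -7  [S₁.off * 3 - 64]

19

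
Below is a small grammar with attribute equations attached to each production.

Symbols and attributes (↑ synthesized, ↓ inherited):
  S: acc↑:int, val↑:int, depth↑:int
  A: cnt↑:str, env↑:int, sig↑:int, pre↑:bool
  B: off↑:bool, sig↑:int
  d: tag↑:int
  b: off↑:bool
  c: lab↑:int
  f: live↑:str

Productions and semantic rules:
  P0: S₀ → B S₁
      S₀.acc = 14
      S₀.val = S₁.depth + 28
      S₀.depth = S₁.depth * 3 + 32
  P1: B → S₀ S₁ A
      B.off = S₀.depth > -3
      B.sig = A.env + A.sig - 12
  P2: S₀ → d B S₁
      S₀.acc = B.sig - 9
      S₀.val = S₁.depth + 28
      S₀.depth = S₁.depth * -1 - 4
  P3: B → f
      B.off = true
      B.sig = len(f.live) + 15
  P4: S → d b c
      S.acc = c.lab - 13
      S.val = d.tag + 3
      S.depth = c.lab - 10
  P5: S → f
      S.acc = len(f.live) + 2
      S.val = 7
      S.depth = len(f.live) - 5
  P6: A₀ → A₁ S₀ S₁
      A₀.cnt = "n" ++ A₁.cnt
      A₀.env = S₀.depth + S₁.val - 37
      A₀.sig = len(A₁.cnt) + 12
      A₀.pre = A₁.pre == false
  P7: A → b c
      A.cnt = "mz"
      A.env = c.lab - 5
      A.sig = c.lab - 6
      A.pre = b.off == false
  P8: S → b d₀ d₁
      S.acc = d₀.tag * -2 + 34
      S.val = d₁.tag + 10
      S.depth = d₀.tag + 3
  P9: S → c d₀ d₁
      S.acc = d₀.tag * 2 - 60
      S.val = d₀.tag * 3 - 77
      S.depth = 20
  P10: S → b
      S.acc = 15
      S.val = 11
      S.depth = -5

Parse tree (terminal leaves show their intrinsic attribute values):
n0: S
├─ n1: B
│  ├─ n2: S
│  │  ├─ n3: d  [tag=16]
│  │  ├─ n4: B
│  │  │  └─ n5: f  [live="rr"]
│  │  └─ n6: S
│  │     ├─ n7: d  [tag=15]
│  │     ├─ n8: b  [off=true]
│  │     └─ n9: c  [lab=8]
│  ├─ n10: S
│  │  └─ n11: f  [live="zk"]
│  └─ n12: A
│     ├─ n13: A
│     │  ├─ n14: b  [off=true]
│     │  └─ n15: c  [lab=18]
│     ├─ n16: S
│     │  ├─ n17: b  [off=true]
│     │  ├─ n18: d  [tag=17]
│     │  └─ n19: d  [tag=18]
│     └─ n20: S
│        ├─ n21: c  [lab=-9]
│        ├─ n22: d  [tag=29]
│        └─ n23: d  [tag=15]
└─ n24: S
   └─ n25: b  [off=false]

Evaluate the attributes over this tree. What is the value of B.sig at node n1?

-5

1. n3.tag = 16  [terminal]
2. n5.live = "rr"  [terminal]
3. n4.off = true  [true]
4. n4.sig = 17  [len(f.live) + 15]
5. n7.tag = 15  [terminal]
6. n8.off = true  [terminal]
7. n9.lab = 8  [terminal]
8. n6.acc = -5  [c.lab - 13]
9. n6.val = 18  [d.tag + 3]
10. n6.depth = -2  [c.lab - 10]
11. n2.acc = 8  [B.sig - 9]
12. n2.val = 26  [S₁.depth + 28]
13. n2.depth = -2  [S₁.depth * -1 - 4]
14. n11.live = "zk"  [terminal]
15. n10.acc = 4  [len(f.live) + 2]
16. n10.val = 7  [7]
17. n10.depth = -3  [len(f.live) - 5]
18. n14.off = true  [terminal]
19. n15.lab = 18  [terminal]
20. n13.cnt = "mz"  ["mz"]
21. n13.env = 13  [c.lab - 5]
22. n13.sig = 12  [c.lab - 6]
23. n13.pre = false  [b.off == false]
24. n17.off = true  [terminal]
25. n18.tag = 17  [terminal]
26. n19.tag = 18  [terminal]
27. n16.acc = 0  [d₀.tag * -2 + 34]
28. n16.val = 28  [d₁.tag + 10]
29. n16.depth = 20  [d₀.tag + 3]
30. n21.lab = -9  [terminal]
31. n22.tag = 29  [terminal]
32. n23.tag = 15  [terminal]
33. n20.acc = -2  [d₀.tag * 2 - 60]
34. n20.val = 10  [d₀.tag * 3 - 77]
35. n20.depth = 20  [20]
36. n12.cnt = "nmz"  ["n" ++ A₁.cnt]
37. n12.env = -7  [S₀.depth + S₁.val - 37]
38. n12.sig = 14  [len(A₁.cnt) + 12]
39. n12.pre = true  [A₁.pre == false]
40. n1.off = true  [S₀.depth > -3]
41. n1.sig = -5  [A.env + A.sig - 12]
42. n25.off = false  [terminal]
43. n24.acc = 15  [15]
44. n24.val = 11  [11]
45. n24.depth = -5  [-5]
46. n0.acc = 14  [14]
47. n0.val = 23  [S₁.depth + 28]
48. n0.depth = 17  [S₁.depth * 3 + 32]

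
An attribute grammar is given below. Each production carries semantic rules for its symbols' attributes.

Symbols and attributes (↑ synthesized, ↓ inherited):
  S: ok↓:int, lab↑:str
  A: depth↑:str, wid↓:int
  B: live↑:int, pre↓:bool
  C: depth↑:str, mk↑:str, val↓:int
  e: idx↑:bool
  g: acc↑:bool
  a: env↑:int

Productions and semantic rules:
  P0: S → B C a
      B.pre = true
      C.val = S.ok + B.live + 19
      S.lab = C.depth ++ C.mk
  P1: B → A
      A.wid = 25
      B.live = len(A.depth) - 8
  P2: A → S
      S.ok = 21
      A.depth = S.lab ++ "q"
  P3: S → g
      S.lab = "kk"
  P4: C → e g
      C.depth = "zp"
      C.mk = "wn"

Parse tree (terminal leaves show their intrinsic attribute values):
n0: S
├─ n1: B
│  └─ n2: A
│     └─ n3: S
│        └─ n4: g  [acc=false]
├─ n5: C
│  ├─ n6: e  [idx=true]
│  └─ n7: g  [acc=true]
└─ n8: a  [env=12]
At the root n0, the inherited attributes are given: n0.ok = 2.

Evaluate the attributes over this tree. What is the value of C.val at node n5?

16

1. n0.ok = 2  [given at root]
2. n1.pre = true  [true]
3. n2.wid = 25  [25]
4. n3.ok = 21  [21]
5. n4.acc = false  [terminal]
6. n3.lab = "kk"  ["kk"]
7. n2.depth = "kkq"  [S.lab ++ "q"]
8. n1.live = -5  [len(A.depth) - 8]
9. n5.val = 16  [S.ok + B.live + 19]
10. n6.idx = true  [terminal]
11. n7.acc = true  [terminal]
12. n5.depth = "zp"  ["zp"]
13. n5.mk = "wn"  ["wn"]
14. n8.env = 12  [terminal]
15. n0.lab = "zpwn"  [C.depth ++ C.mk]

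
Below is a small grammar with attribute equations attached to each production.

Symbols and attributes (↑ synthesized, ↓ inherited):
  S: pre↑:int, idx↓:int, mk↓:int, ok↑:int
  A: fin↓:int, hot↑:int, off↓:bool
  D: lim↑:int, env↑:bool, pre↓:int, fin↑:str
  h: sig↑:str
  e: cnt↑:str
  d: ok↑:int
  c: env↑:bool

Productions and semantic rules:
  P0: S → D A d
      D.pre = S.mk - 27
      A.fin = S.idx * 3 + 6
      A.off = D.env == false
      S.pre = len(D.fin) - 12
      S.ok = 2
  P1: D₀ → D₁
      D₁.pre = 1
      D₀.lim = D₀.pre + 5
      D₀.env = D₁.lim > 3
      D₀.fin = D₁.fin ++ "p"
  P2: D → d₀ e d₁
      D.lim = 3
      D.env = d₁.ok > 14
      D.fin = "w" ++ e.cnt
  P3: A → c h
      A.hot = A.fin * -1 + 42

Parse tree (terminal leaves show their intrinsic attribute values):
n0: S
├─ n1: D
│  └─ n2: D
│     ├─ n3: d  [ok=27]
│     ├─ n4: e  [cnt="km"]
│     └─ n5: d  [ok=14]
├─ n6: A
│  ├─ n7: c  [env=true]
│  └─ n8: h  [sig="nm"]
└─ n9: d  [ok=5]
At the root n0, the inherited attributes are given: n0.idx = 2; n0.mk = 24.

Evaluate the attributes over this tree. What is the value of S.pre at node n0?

-8

1. n0.idx = 2  [given at root]
2. n0.mk = 24  [given at root]
3. n1.pre = -3  [S.mk - 27]
4. n2.pre = 1  [1]
5. n3.ok = 27  [terminal]
6. n4.cnt = "km"  [terminal]
7. n5.ok = 14  [terminal]
8. n2.lim = 3  [3]
9. n2.env = false  [d₁.ok > 14]
10. n2.fin = "wkm"  ["w" ++ e.cnt]
11. n1.lim = 2  [D₀.pre + 5]
12. n1.env = false  [D₁.lim > 3]
13. n1.fin = "wkmp"  [D₁.fin ++ "p"]
14. n6.fin = 12  [S.idx * 3 + 6]
15. n6.off = true  [D.env == false]
16. n7.env = true  [terminal]
17. n8.sig = "nm"  [terminal]
18. n6.hot = 30  [A.fin * -1 + 42]
19. n9.ok = 5  [terminal]
20. n0.pre = -8  [len(D.fin) - 12]
21. n0.ok = 2  [2]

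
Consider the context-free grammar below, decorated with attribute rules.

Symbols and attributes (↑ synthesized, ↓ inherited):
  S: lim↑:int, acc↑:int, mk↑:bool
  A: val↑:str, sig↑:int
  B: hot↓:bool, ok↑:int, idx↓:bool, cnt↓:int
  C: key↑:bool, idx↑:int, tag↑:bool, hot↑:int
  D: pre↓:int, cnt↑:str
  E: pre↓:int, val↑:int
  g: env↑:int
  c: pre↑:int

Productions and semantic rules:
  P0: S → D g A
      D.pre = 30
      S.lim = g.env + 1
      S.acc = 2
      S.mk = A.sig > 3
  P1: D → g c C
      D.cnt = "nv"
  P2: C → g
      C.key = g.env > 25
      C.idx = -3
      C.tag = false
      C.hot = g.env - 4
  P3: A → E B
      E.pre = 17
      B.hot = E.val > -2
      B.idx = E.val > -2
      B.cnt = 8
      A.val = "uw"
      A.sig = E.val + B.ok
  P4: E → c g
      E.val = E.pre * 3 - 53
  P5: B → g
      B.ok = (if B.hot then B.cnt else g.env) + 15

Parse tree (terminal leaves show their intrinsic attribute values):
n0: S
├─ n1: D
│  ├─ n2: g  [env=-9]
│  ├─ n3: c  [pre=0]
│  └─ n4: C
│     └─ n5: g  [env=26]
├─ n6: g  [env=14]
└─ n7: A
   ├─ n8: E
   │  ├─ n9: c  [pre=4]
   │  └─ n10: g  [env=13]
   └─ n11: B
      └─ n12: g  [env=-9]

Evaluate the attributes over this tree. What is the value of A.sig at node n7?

1. n1.pre = 30  [30]
2. n2.env = -9  [terminal]
3. n3.pre = 0  [terminal]
4. n5.env = 26  [terminal]
5. n4.key = true  [g.env > 25]
6. n4.idx = -3  [-3]
7. n4.tag = false  [false]
8. n4.hot = 22  [g.env - 4]
9. n1.cnt = "nv"  ["nv"]
10. n6.env = 14  [terminal]
11. n8.pre = 17  [17]
12. n9.pre = 4  [terminal]
13. n10.env = 13  [terminal]
14. n8.val = -2  [E.pre * 3 - 53]
15. n11.hot = false  [E.val > -2]
16. n11.idx = false  [E.val > -2]
17. n11.cnt = 8  [8]
18. n12.env = -9  [terminal]
19. n11.ok = 6  [(if B.hot then B.cnt else g.env) + 15]
20. n7.val = "uw"  ["uw"]
21. n7.sig = 4  [E.val + B.ok]
22. n0.lim = 15  [g.env + 1]
23. n0.acc = 2  [2]
24. n0.mk = true  [A.sig > 3]

4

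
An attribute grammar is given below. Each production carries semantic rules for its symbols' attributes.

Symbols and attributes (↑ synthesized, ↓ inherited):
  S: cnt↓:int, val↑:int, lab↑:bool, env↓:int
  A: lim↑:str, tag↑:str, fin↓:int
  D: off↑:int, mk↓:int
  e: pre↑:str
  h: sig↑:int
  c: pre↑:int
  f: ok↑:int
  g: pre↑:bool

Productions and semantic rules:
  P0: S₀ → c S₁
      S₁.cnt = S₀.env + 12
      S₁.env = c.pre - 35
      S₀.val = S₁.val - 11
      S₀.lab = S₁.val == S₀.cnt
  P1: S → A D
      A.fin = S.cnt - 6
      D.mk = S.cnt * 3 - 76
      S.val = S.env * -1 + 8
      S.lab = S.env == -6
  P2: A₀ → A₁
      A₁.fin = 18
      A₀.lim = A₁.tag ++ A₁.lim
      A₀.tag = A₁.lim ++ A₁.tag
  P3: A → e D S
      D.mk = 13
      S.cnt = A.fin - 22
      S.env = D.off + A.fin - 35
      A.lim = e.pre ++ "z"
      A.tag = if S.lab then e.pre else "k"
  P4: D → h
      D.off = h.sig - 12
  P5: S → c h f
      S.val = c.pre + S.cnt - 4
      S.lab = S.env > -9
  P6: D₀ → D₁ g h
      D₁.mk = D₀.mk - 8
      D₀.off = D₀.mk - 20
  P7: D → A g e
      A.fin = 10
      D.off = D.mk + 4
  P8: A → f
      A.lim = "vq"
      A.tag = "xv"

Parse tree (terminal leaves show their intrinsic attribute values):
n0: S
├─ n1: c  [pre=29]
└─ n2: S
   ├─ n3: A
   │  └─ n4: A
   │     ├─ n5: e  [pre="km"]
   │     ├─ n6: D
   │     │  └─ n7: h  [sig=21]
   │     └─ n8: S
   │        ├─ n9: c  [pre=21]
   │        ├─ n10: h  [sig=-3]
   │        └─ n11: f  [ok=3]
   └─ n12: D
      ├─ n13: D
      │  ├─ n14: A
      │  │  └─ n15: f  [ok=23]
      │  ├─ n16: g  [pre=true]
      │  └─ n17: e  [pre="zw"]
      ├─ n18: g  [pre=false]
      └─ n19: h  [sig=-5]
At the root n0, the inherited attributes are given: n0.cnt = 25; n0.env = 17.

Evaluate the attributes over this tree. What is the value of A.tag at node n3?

"kmzkm"

1. n0.cnt = 25  [given at root]
2. n0.env = 17  [given at root]
3. n1.pre = 29  [terminal]
4. n2.cnt = 29  [S₀.env + 12]
5. n2.env = -6  [c.pre - 35]
6. n3.fin = 23  [S.cnt - 6]
7. n4.fin = 18  [18]
8. n5.pre = "km"  [terminal]
9. n6.mk = 13  [13]
10. n7.sig = 21  [terminal]
11. n6.off = 9  [h.sig - 12]
12. n8.cnt = -4  [A.fin - 22]
13. n8.env = -8  [D.off + A.fin - 35]
14. n9.pre = 21  [terminal]
15. n10.sig = -3  [terminal]
16. n11.ok = 3  [terminal]
17. n8.val = 13  [c.pre + S.cnt - 4]
18. n8.lab = true  [S.env > -9]
19. n4.lim = "kmz"  [e.pre ++ "z"]
20. n4.tag = "km"  [if S.lab then e.pre else "k"]
21. n3.lim = "kmkmz"  [A₁.tag ++ A₁.lim]
22. n3.tag = "kmzkm"  [A₁.lim ++ A₁.tag]
23. n12.mk = 11  [S.cnt * 3 - 76]
24. n13.mk = 3  [D₀.mk - 8]
25. n14.fin = 10  [10]
26. n15.ok = 23  [terminal]
27. n14.lim = "vq"  ["vq"]
28. n14.tag = "xv"  ["xv"]
29. n16.pre = true  [terminal]
30. n17.pre = "zw"  [terminal]
31. n13.off = 7  [D.mk + 4]
32. n18.pre = false  [terminal]
33. n19.sig = -5  [terminal]
34. n12.off = -9  [D₀.mk - 20]
35. n2.val = 14  [S.env * -1 + 8]
36. n2.lab = true  [S.env == -6]
37. n0.val = 3  [S₁.val - 11]
38. n0.lab = false  [S₁.val == S₀.cnt]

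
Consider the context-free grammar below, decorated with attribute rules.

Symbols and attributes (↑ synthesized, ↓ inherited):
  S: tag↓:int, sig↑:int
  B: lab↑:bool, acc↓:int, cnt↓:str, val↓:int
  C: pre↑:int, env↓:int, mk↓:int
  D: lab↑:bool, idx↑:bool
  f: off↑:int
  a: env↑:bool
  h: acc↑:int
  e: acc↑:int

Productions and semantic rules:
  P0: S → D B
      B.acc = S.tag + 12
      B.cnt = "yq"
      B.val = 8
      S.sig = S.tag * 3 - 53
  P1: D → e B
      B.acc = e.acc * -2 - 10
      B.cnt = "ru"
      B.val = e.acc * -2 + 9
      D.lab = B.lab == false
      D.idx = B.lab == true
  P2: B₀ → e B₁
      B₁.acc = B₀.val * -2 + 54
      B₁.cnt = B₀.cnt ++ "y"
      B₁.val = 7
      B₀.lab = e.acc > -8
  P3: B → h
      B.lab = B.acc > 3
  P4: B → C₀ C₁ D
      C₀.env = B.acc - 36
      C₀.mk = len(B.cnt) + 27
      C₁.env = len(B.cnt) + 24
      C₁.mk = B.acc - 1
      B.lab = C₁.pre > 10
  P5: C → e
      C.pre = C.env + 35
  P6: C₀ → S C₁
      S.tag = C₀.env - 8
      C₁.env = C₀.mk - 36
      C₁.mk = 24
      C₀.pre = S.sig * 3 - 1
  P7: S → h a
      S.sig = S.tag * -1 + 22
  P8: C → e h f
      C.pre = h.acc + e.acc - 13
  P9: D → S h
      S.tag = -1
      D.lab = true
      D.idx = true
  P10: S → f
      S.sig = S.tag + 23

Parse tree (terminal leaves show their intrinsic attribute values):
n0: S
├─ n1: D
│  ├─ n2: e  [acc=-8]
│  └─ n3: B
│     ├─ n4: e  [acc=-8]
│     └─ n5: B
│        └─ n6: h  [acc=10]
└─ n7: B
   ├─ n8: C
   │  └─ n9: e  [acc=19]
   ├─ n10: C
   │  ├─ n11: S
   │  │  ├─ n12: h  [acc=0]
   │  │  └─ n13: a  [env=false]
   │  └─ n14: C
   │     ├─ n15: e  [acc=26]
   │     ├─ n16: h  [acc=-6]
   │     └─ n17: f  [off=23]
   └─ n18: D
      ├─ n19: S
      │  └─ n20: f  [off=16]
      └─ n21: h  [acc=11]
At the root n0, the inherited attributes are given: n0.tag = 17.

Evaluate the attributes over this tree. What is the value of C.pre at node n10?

1. n0.tag = 17  [given at root]
2. n2.acc = -8  [terminal]
3. n3.acc = 6  [e.acc * -2 - 10]
4. n3.cnt = "ru"  ["ru"]
5. n3.val = 25  [e.acc * -2 + 9]
6. n4.acc = -8  [terminal]
7. n5.acc = 4  [B₀.val * -2 + 54]
8. n5.cnt = "ruy"  [B₀.cnt ++ "y"]
9. n5.val = 7  [7]
10. n6.acc = 10  [terminal]
11. n5.lab = true  [B.acc > 3]
12. n3.lab = false  [e.acc > -8]
13. n1.lab = true  [B.lab == false]
14. n1.idx = false  [B.lab == true]
15. n7.acc = 29  [S.tag + 12]
16. n7.cnt = "yq"  ["yq"]
17. n7.val = 8  [8]
18. n8.env = -7  [B.acc - 36]
19. n8.mk = 29  [len(B.cnt) + 27]
20. n9.acc = 19  [terminal]
21. n8.pre = 28  [C.env + 35]
22. n10.env = 26  [len(B.cnt) + 24]
23. n10.mk = 28  [B.acc - 1]
24. n11.tag = 18  [C₀.env - 8]
25. n12.acc = 0  [terminal]
26. n13.env = false  [terminal]
27. n11.sig = 4  [S.tag * -1 + 22]
28. n14.env = -8  [C₀.mk - 36]
29. n14.mk = 24  [24]
30. n15.acc = 26  [terminal]
31. n16.acc = -6  [terminal]
32. n17.off = 23  [terminal]
33. n14.pre = 7  [h.acc + e.acc - 13]
34. n10.pre = 11  [S.sig * 3 - 1]
35. n19.tag = -1  [-1]
36. n20.off = 16  [terminal]
37. n19.sig = 22  [S.tag + 23]
38. n21.acc = 11  [terminal]
39. n18.lab = true  [true]
40. n18.idx = true  [true]
41. n7.lab = true  [C₁.pre > 10]
42. n0.sig = -2  [S.tag * 3 - 53]

11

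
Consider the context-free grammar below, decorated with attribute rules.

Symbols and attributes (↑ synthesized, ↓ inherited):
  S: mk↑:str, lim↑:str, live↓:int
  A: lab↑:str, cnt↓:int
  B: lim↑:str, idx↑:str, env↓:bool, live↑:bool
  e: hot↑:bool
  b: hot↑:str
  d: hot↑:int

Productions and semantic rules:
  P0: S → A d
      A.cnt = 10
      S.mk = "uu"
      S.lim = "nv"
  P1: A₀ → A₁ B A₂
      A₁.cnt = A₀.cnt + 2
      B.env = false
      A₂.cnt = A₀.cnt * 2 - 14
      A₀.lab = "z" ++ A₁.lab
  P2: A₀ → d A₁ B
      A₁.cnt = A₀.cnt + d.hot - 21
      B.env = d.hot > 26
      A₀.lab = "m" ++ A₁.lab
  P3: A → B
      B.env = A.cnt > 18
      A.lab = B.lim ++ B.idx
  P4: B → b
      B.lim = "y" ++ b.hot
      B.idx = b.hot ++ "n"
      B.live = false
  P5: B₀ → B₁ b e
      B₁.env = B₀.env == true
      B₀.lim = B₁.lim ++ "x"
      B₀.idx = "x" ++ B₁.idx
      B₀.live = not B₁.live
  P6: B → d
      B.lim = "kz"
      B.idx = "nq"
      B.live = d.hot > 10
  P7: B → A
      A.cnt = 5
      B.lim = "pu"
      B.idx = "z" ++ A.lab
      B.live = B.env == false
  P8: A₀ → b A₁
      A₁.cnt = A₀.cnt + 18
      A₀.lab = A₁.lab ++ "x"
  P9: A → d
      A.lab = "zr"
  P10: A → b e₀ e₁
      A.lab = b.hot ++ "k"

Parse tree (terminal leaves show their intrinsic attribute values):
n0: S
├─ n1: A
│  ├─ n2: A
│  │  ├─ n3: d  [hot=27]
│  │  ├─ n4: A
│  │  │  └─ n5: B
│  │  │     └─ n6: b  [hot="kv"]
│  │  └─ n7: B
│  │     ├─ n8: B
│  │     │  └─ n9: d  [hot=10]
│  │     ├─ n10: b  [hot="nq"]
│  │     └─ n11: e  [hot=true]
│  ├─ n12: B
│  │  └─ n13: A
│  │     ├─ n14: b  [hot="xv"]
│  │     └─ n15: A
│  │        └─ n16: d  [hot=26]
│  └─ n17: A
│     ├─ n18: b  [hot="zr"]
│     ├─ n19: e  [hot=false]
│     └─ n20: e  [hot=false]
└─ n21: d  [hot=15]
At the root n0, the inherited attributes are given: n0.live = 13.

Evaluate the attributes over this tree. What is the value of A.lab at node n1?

"zmykvkvn"

1. n0.live = 13  [given at root]
2. n1.cnt = 10  [10]
3. n2.cnt = 12  [A₀.cnt + 2]
4. n3.hot = 27  [terminal]
5. n4.cnt = 18  [A₀.cnt + d.hot - 21]
6. n5.env = false  [A.cnt > 18]
7. n6.hot = "kv"  [terminal]
8. n5.lim = "ykv"  ["y" ++ b.hot]
9. n5.idx = "kvn"  [b.hot ++ "n"]
10. n5.live = false  [false]
11. n4.lab = "ykvkvn"  [B.lim ++ B.idx]
12. n7.env = true  [d.hot > 26]
13. n8.env = true  [B₀.env == true]
14. n9.hot = 10  [terminal]
15. n8.lim = "kz"  ["kz"]
16. n8.idx = "nq"  ["nq"]
17. n8.live = false  [d.hot > 10]
18. n10.hot = "nq"  [terminal]
19. n11.hot = true  [terminal]
20. n7.lim = "kzx"  [B₁.lim ++ "x"]
21. n7.idx = "xnq"  ["x" ++ B₁.idx]
22. n7.live = true  [not B₁.live]
23. n2.lab = "mykvkvn"  ["m" ++ A₁.lab]
24. n12.env = false  [false]
25. n13.cnt = 5  [5]
26. n14.hot = "xv"  [terminal]
27. n15.cnt = 23  [A₀.cnt + 18]
28. n16.hot = 26  [terminal]
29. n15.lab = "zr"  ["zr"]
30. n13.lab = "zrx"  [A₁.lab ++ "x"]
31. n12.lim = "pu"  ["pu"]
32. n12.idx = "zzrx"  ["z" ++ A.lab]
33. n12.live = true  [B.env == false]
34. n17.cnt = 6  [A₀.cnt * 2 - 14]
35. n18.hot = "zr"  [terminal]
36. n19.hot = false  [terminal]
37. n20.hot = false  [terminal]
38. n17.lab = "zrk"  [b.hot ++ "k"]
39. n1.lab = "zmykvkvn"  ["z" ++ A₁.lab]
40. n21.hot = 15  [terminal]
41. n0.mk = "uu"  ["uu"]
42. n0.lim = "nv"  ["nv"]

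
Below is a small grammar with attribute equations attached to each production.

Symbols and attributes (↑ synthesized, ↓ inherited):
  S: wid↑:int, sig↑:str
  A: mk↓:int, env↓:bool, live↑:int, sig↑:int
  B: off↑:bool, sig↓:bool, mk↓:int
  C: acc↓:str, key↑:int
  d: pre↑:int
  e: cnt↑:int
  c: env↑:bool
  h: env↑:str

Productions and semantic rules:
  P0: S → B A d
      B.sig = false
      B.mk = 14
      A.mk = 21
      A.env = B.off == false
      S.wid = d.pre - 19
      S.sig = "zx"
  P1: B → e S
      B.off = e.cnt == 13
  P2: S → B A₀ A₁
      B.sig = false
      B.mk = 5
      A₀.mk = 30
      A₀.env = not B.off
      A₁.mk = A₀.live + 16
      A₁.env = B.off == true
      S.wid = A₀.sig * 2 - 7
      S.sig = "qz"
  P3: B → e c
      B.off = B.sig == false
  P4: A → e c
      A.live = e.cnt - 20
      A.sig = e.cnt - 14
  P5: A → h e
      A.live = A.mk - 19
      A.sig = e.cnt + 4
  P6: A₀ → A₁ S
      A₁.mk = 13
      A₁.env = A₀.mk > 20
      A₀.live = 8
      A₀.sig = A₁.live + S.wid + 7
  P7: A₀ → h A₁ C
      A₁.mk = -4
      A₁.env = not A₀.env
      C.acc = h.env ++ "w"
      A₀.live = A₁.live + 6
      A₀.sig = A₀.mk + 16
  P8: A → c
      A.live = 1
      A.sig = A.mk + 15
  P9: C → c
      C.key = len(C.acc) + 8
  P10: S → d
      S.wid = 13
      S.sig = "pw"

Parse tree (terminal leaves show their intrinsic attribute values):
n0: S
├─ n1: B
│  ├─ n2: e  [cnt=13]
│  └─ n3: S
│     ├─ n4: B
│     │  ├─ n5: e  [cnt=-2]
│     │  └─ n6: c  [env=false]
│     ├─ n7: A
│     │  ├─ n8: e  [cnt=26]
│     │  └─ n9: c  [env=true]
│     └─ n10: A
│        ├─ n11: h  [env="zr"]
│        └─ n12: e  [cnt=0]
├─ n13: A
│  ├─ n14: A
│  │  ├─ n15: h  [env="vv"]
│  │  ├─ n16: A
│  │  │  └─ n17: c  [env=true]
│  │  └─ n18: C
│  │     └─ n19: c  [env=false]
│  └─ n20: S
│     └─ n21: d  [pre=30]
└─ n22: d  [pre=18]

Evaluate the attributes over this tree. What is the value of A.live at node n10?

3

1. n1.sig = false  [false]
2. n1.mk = 14  [14]
3. n2.cnt = 13  [terminal]
4. n4.sig = false  [false]
5. n4.mk = 5  [5]
6. n5.cnt = -2  [terminal]
7. n6.env = false  [terminal]
8. n4.off = true  [B.sig == false]
9. n7.mk = 30  [30]
10. n7.env = false  [not B.off]
11. n8.cnt = 26  [terminal]
12. n9.env = true  [terminal]
13. n7.live = 6  [e.cnt - 20]
14. n7.sig = 12  [e.cnt - 14]
15. n10.mk = 22  [A₀.live + 16]
16. n10.env = true  [B.off == true]
17. n11.env = "zr"  [terminal]
18. n12.cnt = 0  [terminal]
19. n10.live = 3  [A.mk - 19]
20. n10.sig = 4  [e.cnt + 4]
21. n3.wid = 17  [A₀.sig * 2 - 7]
22. n3.sig = "qz"  ["qz"]
23. n1.off = true  [e.cnt == 13]
24. n13.mk = 21  [21]
25. n13.env = false  [B.off == false]
26. n14.mk = 13  [13]
27. n14.env = true  [A₀.mk > 20]
28. n15.env = "vv"  [terminal]
29. n16.mk = -4  [-4]
30. n16.env = false  [not A₀.env]
31. n17.env = true  [terminal]
32. n16.live = 1  [1]
33. n16.sig = 11  [A.mk + 15]
34. n18.acc = "vvw"  [h.env ++ "w"]
35. n19.env = false  [terminal]
36. n18.key = 11  [len(C.acc) + 8]
37. n14.live = 7  [A₁.live + 6]
38. n14.sig = 29  [A₀.mk + 16]
39. n21.pre = 30  [terminal]
40. n20.wid = 13  [13]
41. n20.sig = "pw"  ["pw"]
42. n13.live = 8  [8]
43. n13.sig = 27  [A₁.live + S.wid + 7]
44. n22.pre = 18  [terminal]
45. n0.wid = -1  [d.pre - 19]
46. n0.sig = "zx"  ["zx"]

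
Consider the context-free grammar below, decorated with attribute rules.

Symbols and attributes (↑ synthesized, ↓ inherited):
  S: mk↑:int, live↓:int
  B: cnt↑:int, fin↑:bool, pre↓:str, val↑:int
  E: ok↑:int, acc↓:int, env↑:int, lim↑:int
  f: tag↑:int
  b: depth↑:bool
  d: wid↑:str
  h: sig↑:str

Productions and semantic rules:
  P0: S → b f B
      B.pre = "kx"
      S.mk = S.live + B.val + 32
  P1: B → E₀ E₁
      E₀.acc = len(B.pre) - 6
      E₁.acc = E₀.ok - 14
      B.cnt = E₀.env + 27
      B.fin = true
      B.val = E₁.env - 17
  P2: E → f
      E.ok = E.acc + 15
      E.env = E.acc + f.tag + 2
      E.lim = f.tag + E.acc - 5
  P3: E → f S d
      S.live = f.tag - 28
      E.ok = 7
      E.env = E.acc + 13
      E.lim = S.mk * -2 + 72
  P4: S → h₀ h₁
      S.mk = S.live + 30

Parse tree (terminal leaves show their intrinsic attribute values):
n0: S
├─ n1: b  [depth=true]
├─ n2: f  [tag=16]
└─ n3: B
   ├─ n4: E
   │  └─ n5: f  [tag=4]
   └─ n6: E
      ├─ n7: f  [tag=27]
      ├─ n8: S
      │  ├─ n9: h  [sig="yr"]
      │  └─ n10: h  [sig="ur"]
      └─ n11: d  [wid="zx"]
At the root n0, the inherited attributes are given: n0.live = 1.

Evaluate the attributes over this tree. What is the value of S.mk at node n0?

26

1. n0.live = 1  [given at root]
2. n1.depth = true  [terminal]
3. n2.tag = 16  [terminal]
4. n3.pre = "kx"  ["kx"]
5. n4.acc = -4  [len(B.pre) - 6]
6. n5.tag = 4  [terminal]
7. n4.ok = 11  [E.acc + 15]
8. n4.env = 2  [E.acc + f.tag + 2]
9. n4.lim = -5  [f.tag + E.acc - 5]
10. n6.acc = -3  [E₀.ok - 14]
11. n7.tag = 27  [terminal]
12. n8.live = -1  [f.tag - 28]
13. n9.sig = "yr"  [terminal]
14. n10.sig = "ur"  [terminal]
15. n8.mk = 29  [S.live + 30]
16. n11.wid = "zx"  [terminal]
17. n6.ok = 7  [7]
18. n6.env = 10  [E.acc + 13]
19. n6.lim = 14  [S.mk * -2 + 72]
20. n3.cnt = 29  [E₀.env + 27]
21. n3.fin = true  [true]
22. n3.val = -7  [E₁.env - 17]
23. n0.mk = 26  [S.live + B.val + 32]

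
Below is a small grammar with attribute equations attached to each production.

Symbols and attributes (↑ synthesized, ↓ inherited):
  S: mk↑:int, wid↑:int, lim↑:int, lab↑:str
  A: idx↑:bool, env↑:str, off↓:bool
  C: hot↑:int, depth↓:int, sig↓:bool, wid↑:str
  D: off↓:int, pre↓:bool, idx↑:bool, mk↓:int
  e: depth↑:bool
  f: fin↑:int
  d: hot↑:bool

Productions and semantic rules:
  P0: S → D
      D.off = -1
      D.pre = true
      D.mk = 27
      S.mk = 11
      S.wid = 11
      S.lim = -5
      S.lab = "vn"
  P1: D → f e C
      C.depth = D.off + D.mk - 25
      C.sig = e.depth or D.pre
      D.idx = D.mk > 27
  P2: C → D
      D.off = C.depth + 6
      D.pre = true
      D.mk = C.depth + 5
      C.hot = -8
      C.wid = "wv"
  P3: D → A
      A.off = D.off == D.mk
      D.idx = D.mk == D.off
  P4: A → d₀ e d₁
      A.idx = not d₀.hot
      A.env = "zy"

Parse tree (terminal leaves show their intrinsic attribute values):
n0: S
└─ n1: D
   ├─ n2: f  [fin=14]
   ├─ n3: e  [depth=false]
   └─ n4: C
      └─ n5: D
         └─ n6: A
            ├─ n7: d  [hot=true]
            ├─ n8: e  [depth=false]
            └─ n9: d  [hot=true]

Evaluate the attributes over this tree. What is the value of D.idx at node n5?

false

1. n1.off = -1  [-1]
2. n1.pre = true  [true]
3. n1.mk = 27  [27]
4. n2.fin = 14  [terminal]
5. n3.depth = false  [terminal]
6. n4.depth = 1  [D.off + D.mk - 25]
7. n4.sig = true  [e.depth or D.pre]
8. n5.off = 7  [C.depth + 6]
9. n5.pre = true  [true]
10. n5.mk = 6  [C.depth + 5]
11. n6.off = false  [D.off == D.mk]
12. n7.hot = true  [terminal]
13. n8.depth = false  [terminal]
14. n9.hot = true  [terminal]
15. n6.idx = false  [not d₀.hot]
16. n6.env = "zy"  ["zy"]
17. n5.idx = false  [D.mk == D.off]
18. n4.hot = -8  [-8]
19. n4.wid = "wv"  ["wv"]
20. n1.idx = false  [D.mk > 27]
21. n0.mk = 11  [11]
22. n0.wid = 11  [11]
23. n0.lim = -5  [-5]
24. n0.lab = "vn"  ["vn"]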